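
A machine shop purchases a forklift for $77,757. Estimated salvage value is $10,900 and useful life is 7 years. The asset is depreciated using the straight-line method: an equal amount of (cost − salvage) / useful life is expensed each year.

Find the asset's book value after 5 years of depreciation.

Depreciable base = $77,757 − $10,900 = $66,857.
Annual expense = $66,857 / 7 = $9,551.
End of year 1: book value $68,206.
End of year 2: book value $58,655.
End of year 3: book value $49,104.
End of year 4: book value $39,553.
End of year 5: book value $30,002.

$30,002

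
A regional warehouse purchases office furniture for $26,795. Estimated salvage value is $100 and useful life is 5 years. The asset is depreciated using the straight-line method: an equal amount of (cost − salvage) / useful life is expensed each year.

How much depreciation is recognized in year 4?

Depreciable base = $26,795 − $100 = $26,695.
Annual expense = $26,695 / 5 = $5,339.

$5,339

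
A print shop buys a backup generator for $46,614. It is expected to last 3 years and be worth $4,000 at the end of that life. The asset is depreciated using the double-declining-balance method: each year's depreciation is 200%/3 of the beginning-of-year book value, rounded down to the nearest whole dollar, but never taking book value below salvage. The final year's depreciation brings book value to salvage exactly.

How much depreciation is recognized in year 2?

$10,358

Depreciable base = $46,614 − $4,000 = $42,614.
Year 1: ⌊$46,614 × 200%/3⌋ = $31,076. Book value $15,538.
Year 2: ⌊$15,538 × 200%/3⌋ = $10,358. Book value $5,180.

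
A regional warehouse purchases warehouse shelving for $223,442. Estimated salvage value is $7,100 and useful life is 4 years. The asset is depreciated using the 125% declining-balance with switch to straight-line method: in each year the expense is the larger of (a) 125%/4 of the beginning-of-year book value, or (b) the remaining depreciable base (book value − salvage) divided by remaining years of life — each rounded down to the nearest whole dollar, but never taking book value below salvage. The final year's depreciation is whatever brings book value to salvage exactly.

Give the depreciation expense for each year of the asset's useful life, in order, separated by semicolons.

$69,825; $48,839; $48,839; $48,839

Depreciable base = $223,442 − $7,100 = $216,342.
Year 1: DB = ⌊$223,442 × 125%/4⌋ = $69,825; SL = ⌊$216,342/4⌋ = $54,085 → take DB $69,825. Book value $153,617.
Year 2: DB = ⌊$153,617 × 125%/4⌋ = $48,005; SL = ⌊$146,517/3⌋ = $48,839 → take SL $48,839. Book value $104,778.
Year 3: DB = ⌊$104,778 × 125%/4⌋ = $32,743; SL = ⌊$97,678/2⌋ = $48,839 → take SL $48,839. Book value $55,939.
Year 4 (final): $55,939 − $7,100 = $48,839. Book value $7,100.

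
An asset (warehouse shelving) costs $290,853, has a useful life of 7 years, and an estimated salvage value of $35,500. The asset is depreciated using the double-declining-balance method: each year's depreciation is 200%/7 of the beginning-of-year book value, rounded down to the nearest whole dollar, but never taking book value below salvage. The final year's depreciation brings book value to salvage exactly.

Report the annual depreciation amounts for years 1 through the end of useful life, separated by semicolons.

$83,100; $59,358; $42,398; $30,284; $21,632; $15,451; $3,130

Depreciable base = $290,853 − $35,500 = $255,353.
Year 1: ⌊$290,853 × 200%/7⌋ = $83,100. Book value $207,753.
Year 2: ⌊$207,753 × 200%/7⌋ = $59,358. Book value $148,395.
Year 3: ⌊$148,395 × 200%/7⌋ = $42,398. Book value $105,997.
Year 4: ⌊$105,997 × 200%/7⌋ = $30,284. Book value $75,713.
Year 5: ⌊$75,713 × 200%/7⌋ = $21,632. Book value $54,081.
Year 6: ⌊$54,081 × 200%/7⌋ = $15,451. Book value $38,630.
Year 7 (final): $38,630 − $35,500 = $3,130. Book value $35,500.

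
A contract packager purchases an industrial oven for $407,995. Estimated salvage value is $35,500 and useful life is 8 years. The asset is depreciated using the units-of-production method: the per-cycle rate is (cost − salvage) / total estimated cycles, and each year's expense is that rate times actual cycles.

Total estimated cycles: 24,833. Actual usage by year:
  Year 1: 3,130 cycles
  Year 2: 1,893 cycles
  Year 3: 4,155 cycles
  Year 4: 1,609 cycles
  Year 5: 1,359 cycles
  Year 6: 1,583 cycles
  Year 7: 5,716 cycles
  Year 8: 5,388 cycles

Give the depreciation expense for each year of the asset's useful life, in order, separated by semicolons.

$46,950; $28,395; $62,325; $24,135; $20,385; $23,745; $85,740; $80,820

Depreciable base = $407,995 − $35,500 = $372,495.
Rate = $372,495 / 24,833 cycles = $15 per cycle.
Year 1: 3,130 × $15 = $46,950. Book value $361,045.
Year 2: 1,893 × $15 = $28,395. Book value $332,650.
Year 3: 4,155 × $15 = $62,325. Book value $270,325.
Year 4: 1,609 × $15 = $24,135. Book value $246,190.
Year 5: 1,359 × $15 = $20,385. Book value $225,805.
Year 6: 1,583 × $15 = $23,745. Book value $202,060.
Year 7: 5,716 × $15 = $85,740. Book value $116,320.
Year 8: 5,388 × $15 = $80,820. Book value $35,500.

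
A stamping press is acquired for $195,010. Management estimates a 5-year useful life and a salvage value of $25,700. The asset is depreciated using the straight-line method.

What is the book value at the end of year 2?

$127,286

Depreciable base = $195,010 − $25,700 = $169,310.
Annual expense = $169,310 / 5 = $33,862.
End of year 1: book value $161,148.
End of year 2: book value $127,286.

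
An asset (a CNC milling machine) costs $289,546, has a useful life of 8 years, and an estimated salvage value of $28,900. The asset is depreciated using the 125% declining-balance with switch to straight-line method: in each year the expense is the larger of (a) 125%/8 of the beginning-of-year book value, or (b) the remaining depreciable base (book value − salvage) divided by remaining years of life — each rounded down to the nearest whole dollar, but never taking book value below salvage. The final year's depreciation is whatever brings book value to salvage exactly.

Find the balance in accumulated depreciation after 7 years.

$231,641

Depreciable base = $289,546 − $28,900 = $260,646.
Year 1: DB = ⌊$289,546 × 125%/8⌋ = $45,241; SL = ⌊$260,646/8⌋ = $32,580 → take DB $45,241. Book value $244,305.
Year 2: DB = ⌊$244,305 × 125%/8⌋ = $38,172; SL = ⌊$215,405/7⌋ = $30,772 → take DB $38,172. Book value $206,133.
Year 3: DB = ⌊$206,133 × 125%/8⌋ = $32,208; SL = ⌊$177,233/6⌋ = $29,538 → take DB $32,208. Book value $173,925.
Year 4: DB = ⌊$173,925 × 125%/8⌋ = $27,175; SL = ⌊$145,025/5⌋ = $29,005 → take SL $29,005. Book value $144,920.
Year 5: DB = ⌊$144,920 × 125%/8⌋ = $22,643; SL = ⌊$116,020/4⌋ = $29,005 → take SL $29,005. Book value $115,915.
Year 6: DB = ⌊$115,915 × 125%/8⌋ = $18,111; SL = ⌊$87,015/3⌋ = $29,005 → take SL $29,005. Book value $86,910.
Year 7: DB = ⌊$86,910 × 125%/8⌋ = $13,579; SL = ⌊$58,010/2⌋ = $29,005 → take SL $29,005. Book value $57,905.
Accumulated through year 7 = $289,546 − $57,905 = $231,641.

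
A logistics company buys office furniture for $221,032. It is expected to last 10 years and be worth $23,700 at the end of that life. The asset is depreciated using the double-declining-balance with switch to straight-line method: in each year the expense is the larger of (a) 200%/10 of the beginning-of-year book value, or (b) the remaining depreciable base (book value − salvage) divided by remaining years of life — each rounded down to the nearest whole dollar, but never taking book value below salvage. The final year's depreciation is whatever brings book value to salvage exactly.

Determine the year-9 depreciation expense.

$7,417

Depreciable base = $221,032 − $23,700 = $197,332.
Year 1: DB = ⌊$221,032 × 200%/10⌋ = $44,206; SL = ⌊$197,332/10⌋ = $19,733 → take DB $44,206. Book value $176,826.
Year 2: DB = ⌊$176,826 × 200%/10⌋ = $35,365; SL = ⌊$153,126/9⌋ = $17,014 → take DB $35,365. Book value $141,461.
Year 3: DB = ⌊$141,461 × 200%/10⌋ = $28,292; SL = ⌊$117,761/8⌋ = $14,720 → take DB $28,292. Book value $113,169.
Year 4: DB = ⌊$113,169 × 200%/10⌋ = $22,633; SL = ⌊$89,469/7⌋ = $12,781 → take DB $22,633. Book value $90,536.
Year 5: DB = ⌊$90,536 × 200%/10⌋ = $18,107; SL = ⌊$66,836/6⌋ = $11,139 → take DB $18,107. Book value $72,429.
Year 6: DB = ⌊$72,429 × 200%/10⌋ = $14,485; SL = ⌊$48,729/5⌋ = $9,745 → take DB $14,485. Book value $57,944.
Year 7: DB = ⌊$57,944 × 200%/10⌋ = $11,588; SL = ⌊$34,244/4⌋ = $8,561 → take DB $11,588. Book value $46,356.
Year 8: DB = ⌊$46,356 × 200%/10⌋ = $9,271; SL = ⌊$22,656/3⌋ = $7,552 → take DB $9,271. Book value $37,085.
Year 9: DB = ⌊$37,085 × 200%/10⌋ = $7,417; SL = ⌊$13,385/2⌋ = $6,692 → take DB $7,417. Book value $29,668.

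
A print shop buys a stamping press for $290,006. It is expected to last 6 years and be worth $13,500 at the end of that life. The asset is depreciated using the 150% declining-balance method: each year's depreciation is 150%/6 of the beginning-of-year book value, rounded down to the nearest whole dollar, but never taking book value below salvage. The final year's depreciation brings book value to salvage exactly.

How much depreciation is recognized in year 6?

$55,321

Depreciable base = $290,006 − $13,500 = $276,506.
Year 1: ⌊$290,006 × 150%/6⌋ = $72,501. Book value $217,505.
Year 2: ⌊$217,505 × 150%/6⌋ = $54,376. Book value $163,129.
Year 3: ⌊$163,129 × 150%/6⌋ = $40,782. Book value $122,347.
Year 4: ⌊$122,347 × 150%/6⌋ = $30,586. Book value $91,761.
Year 5: ⌊$91,761 × 150%/6⌋ = $22,940. Book value $68,821.
Year 6 (final): $68,821 − $13,500 = $55,321. Book value $13,500.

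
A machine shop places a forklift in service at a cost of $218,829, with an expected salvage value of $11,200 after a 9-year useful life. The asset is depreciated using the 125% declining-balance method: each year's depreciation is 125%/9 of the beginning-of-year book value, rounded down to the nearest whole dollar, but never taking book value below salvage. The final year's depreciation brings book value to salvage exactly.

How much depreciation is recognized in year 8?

$10,670

Depreciable base = $218,829 − $11,200 = $207,629.
Year 1: ⌊$218,829 × 125%/9⌋ = $30,392. Book value $188,437.
Year 2: ⌊$188,437 × 125%/9⌋ = $26,171. Book value $162,266.
Year 3: ⌊$162,266 × 125%/9⌋ = $22,536. Book value $139,730.
Year 4: ⌊$139,730 × 125%/9⌋ = $19,406. Book value $120,324.
Year 5: ⌊$120,324 × 125%/9⌋ = $16,711. Book value $103,613.
Year 6: ⌊$103,613 × 125%/9⌋ = $14,390. Book value $89,223.
Year 7: ⌊$89,223 × 125%/9⌋ = $12,392. Book value $76,831.
Year 8: ⌊$76,831 × 125%/9⌋ = $10,670. Book value $66,161.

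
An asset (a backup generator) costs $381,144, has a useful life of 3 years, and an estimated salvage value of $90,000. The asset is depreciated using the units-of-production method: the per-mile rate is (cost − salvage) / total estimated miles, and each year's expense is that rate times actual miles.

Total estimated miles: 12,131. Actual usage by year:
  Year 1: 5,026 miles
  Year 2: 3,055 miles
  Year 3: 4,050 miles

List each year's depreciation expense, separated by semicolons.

$120,624; $73,320; $97,200

Depreciable base = $381,144 − $90,000 = $291,144.
Rate = $291,144 / 12,131 miles = $24 per mile.
Year 1: 5,026 × $24 = $120,624. Book value $260,520.
Year 2: 3,055 × $24 = $73,320. Book value $187,200.
Year 3: 4,050 × $24 = $97,200. Book value $90,000.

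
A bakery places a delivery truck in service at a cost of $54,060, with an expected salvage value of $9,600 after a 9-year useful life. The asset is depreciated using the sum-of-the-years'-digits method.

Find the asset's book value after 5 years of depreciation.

Depreciable base = $54,060 − $9,600 = $44,460.
Sum of the years' digits = 9+8+7+6+5+4+3+2+1 = 45.
Year 1: $44,460 × 9/45 = $8,892. Book value $45,168.
Year 2: $44,460 × 8/45 = $7,904. Book value $37,264.
Year 3: $44,460 × 7/45 = $6,916. Book value $30,348.
Year 4: $44,460 × 6/45 = $5,928. Book value $24,420.
Year 5: $44,460 × 5/45 = $4,940. Book value $19,480.

$19,480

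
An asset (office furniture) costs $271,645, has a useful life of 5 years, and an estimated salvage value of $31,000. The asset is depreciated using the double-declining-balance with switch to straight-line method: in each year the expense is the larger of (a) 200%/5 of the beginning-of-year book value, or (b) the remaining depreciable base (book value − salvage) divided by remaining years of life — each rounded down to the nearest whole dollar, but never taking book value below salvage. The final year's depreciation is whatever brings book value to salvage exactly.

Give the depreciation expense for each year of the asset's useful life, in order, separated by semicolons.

Depreciable base = $271,645 − $31,000 = $240,645.
Year 1: DB = ⌊$271,645 × 200%/5⌋ = $108,658; SL = ⌊$240,645/5⌋ = $48,129 → take DB $108,658. Book value $162,987.
Year 2: DB = ⌊$162,987 × 200%/5⌋ = $65,194; SL = ⌊$131,987/4⌋ = $32,996 → take DB $65,194. Book value $97,793.
Year 3: DB = ⌊$97,793 × 200%/5⌋ = $39,117; SL = ⌊$66,793/3⌋ = $22,264 → take DB $39,117. Book value $58,676.
Year 4: DB = ⌊$58,676 × 200%/5⌋ = $23,470; SL = ⌊$27,676/2⌋ = $13,838 → take DB $23,470. Book value $35,206.
Year 5 (final): $35,206 − $31,000 = $4,206. Book value $31,000.

$108,658; $65,194; $39,117; $23,470; $4,206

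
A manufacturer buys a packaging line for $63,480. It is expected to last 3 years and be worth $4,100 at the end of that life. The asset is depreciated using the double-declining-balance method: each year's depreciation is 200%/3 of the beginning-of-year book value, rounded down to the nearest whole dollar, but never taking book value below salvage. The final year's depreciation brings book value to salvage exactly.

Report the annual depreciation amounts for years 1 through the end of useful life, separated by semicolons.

$42,320; $14,106; $2,954

Depreciable base = $63,480 − $4,100 = $59,380.
Year 1: ⌊$63,480 × 200%/3⌋ = $42,320. Book value $21,160.
Year 2: ⌊$21,160 × 200%/3⌋ = $14,106. Book value $7,054.
Year 3 (final): $7,054 − $4,100 = $2,954. Book value $4,100.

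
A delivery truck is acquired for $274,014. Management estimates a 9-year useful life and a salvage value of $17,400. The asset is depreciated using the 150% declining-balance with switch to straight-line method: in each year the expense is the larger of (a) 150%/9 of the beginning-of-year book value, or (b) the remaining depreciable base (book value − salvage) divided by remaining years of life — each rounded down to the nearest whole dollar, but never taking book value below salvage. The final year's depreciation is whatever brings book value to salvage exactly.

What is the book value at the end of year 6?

$86,247

Depreciable base = $274,014 − $17,400 = $256,614.
Year 1: DB = ⌊$274,014 × 150%/9⌋ = $45,669; SL = ⌊$256,614/9⌋ = $28,512 → take DB $45,669. Book value $228,345.
Year 2: DB = ⌊$228,345 × 150%/9⌋ = $38,057; SL = ⌊$210,945/8⌋ = $26,368 → take DB $38,057. Book value $190,288.
Year 3: DB = ⌊$190,288 × 150%/9⌋ = $31,714; SL = ⌊$172,888/7⌋ = $24,698 → take DB $31,714. Book value $158,574.
Year 4: DB = ⌊$158,574 × 150%/9⌋ = $26,429; SL = ⌊$141,174/6⌋ = $23,529 → take DB $26,429. Book value $132,145.
Year 5: DB = ⌊$132,145 × 150%/9⌋ = $22,024; SL = ⌊$114,745/5⌋ = $22,949 → take SL $22,949. Book value $109,196.
Year 6: DB = ⌊$109,196 × 150%/9⌋ = $18,199; SL = ⌊$91,796/4⌋ = $22,949 → take SL $22,949. Book value $86,247.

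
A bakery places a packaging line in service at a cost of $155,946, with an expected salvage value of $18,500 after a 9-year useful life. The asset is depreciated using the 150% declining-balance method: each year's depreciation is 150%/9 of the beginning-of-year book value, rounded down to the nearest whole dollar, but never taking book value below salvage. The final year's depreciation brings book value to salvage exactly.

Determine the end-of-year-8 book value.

Depreciable base = $155,946 − $18,500 = $137,446.
Year 1: ⌊$155,946 × 150%/9⌋ = $25,991. Book value $129,955.
Year 2: ⌊$129,955 × 150%/9⌋ = $21,659. Book value $108,296.
Year 3: ⌊$108,296 × 150%/9⌋ = $18,049. Book value $90,247.
Year 4: ⌊$90,247 × 150%/9⌋ = $15,041. Book value $75,206.
Year 5: ⌊$75,206 × 150%/9⌋ = $12,534. Book value $62,672.
Year 6: ⌊$62,672 × 150%/9⌋ = $10,445. Book value $52,227.
Year 7: ⌊$52,227 × 150%/9⌋ = $8,704. Book value $43,523.
Year 8: ⌊$43,523 × 150%/9⌋ = $7,253. Book value $36,270.

$36,270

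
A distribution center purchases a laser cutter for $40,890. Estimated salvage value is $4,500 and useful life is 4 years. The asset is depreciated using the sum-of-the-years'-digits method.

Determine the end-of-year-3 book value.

Depreciable base = $40,890 − $4,500 = $36,390.
Sum of the years' digits = 4+3+2+1 = 10.
Year 1: $36,390 × 4/10 = $14,556. Book value $26,334.
Year 2: $36,390 × 3/10 = $10,917. Book value $15,417.
Year 3: $36,390 × 2/10 = $7,278. Book value $8,139.

$8,139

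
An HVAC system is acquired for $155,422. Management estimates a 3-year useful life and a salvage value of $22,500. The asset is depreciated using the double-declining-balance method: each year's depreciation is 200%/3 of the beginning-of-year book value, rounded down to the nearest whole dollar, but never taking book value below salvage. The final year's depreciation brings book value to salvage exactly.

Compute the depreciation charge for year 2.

$29,308

Depreciable base = $155,422 − $22,500 = $132,922.
Year 1: ⌊$155,422 × 200%/3⌋ = $103,614. Book value $51,808.
Year 2: ⌊$51,808 × 200%/3⌋ = $34,538, capped at $29,308. Book value $22,500.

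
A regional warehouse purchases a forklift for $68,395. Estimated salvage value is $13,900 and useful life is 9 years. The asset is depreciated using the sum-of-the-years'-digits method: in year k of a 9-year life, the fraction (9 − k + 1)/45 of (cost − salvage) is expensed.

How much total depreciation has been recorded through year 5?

Depreciable base = $68,395 − $13,900 = $54,495.
Sum of the years' digits = 9+8+7+6+5+4+3+2+1 = 45.
Year 1: $54,495 × 9/45 = $10,899. Book value $57,496.
Year 2: $54,495 × 8/45 = $9,688. Book value $47,808.
Year 3: $54,495 × 7/45 = $8,477. Book value $39,331.
Year 4: $54,495 × 6/45 = $7,266. Book value $32,065.
Year 5: $54,495 × 5/45 = $6,055. Book value $26,010.
Accumulated through year 5 = $68,395 − $26,010 = $42,385.

$42,385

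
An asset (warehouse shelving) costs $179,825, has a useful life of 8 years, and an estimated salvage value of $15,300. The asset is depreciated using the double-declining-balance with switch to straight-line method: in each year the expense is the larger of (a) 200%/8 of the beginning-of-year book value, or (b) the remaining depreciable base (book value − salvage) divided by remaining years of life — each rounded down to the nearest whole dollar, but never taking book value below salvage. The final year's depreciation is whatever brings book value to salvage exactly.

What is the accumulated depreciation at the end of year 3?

$103,961

Depreciable base = $179,825 − $15,300 = $164,525.
Year 1: DB = ⌊$179,825 × 200%/8⌋ = $44,956; SL = ⌊$164,525/8⌋ = $20,565 → take DB $44,956. Book value $134,869.
Year 2: DB = ⌊$134,869 × 200%/8⌋ = $33,717; SL = ⌊$119,569/7⌋ = $17,081 → take DB $33,717. Book value $101,152.
Year 3: DB = ⌊$101,152 × 200%/8⌋ = $25,288; SL = ⌊$85,852/6⌋ = $14,308 → take DB $25,288. Book value $75,864.
Accumulated through year 3 = $179,825 − $75,864 = $103,961.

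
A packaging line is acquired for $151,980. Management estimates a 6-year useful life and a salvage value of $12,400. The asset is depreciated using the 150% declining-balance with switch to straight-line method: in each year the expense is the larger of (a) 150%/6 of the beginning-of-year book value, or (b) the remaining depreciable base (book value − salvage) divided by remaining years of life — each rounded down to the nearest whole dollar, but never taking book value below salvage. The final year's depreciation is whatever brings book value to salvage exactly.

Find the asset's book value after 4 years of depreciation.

$46,878

Depreciable base = $151,980 − $12,400 = $139,580.
Year 1: DB = ⌊$151,980 × 150%/6⌋ = $37,995; SL = ⌊$139,580/6⌋ = $23,263 → take DB $37,995. Book value $113,985.
Year 2: DB = ⌊$113,985 × 150%/6⌋ = $28,496; SL = ⌊$101,585/5⌋ = $20,317 → take DB $28,496. Book value $85,489.
Year 3: DB = ⌊$85,489 × 150%/6⌋ = $21,372; SL = ⌊$73,089/4⌋ = $18,272 → take DB $21,372. Book value $64,117.
Year 4: DB = ⌊$64,117 × 150%/6⌋ = $16,029; SL = ⌊$51,717/3⌋ = $17,239 → take SL $17,239. Book value $46,878.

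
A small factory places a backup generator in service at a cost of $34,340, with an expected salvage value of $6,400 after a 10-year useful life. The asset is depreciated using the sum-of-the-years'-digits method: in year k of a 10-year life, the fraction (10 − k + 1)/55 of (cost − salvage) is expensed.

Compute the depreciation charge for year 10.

Depreciable base = $34,340 − $6,400 = $27,940.
Sum of the years' digits = 10+9+8+7+6+5+4+3+2+1 = 55.
Year 1: $27,940 × 10/55 = $5,080. Book value $29,260.
Year 2: $27,940 × 9/55 = $4,572. Book value $24,688.
Year 3: $27,940 × 8/55 = $4,064. Book value $20,624.
Year 4: $27,940 × 7/55 = $3,556. Book value $17,068.
Year 5: $27,940 × 6/55 = $3,048. Book value $14,020.
Year 6: $27,940 × 5/55 = $2,540. Book value $11,480.
Year 7: $27,940 × 4/55 = $2,032. Book value $9,448.
Year 8: $27,940 × 3/55 = $1,524. Book value $7,924.
Year 9: $27,940 × 2/55 = $1,016. Book value $6,908.
Year 10: $27,940 × 1/55 = $508. Book value $6,400.

$508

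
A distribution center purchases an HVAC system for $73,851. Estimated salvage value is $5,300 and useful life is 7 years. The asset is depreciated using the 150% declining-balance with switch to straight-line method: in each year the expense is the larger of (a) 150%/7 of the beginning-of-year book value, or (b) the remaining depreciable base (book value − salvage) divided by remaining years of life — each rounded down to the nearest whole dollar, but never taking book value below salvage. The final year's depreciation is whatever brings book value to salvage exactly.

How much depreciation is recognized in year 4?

Depreciable base = $73,851 − $5,300 = $68,551.
Year 1: DB = ⌊$73,851 × 150%/7⌋ = $15,825; SL = ⌊$68,551/7⌋ = $9,793 → take DB $15,825. Book value $58,026.
Year 2: DB = ⌊$58,026 × 150%/7⌋ = $12,434; SL = ⌊$52,726/6⌋ = $8,787 → take DB $12,434. Book value $45,592.
Year 3: DB = ⌊$45,592 × 150%/7⌋ = $9,769; SL = ⌊$40,292/5⌋ = $8,058 → take DB $9,769. Book value $35,823.
Year 4: DB = ⌊$35,823 × 150%/7⌋ = $7,676; SL = ⌊$30,523/4⌋ = $7,630 → take DB $7,676. Book value $28,147.

$7,676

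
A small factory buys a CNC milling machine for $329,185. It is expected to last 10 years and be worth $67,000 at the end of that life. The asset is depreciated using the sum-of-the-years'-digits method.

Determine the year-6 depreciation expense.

Depreciable base = $329,185 − $67,000 = $262,185.
Sum of the years' digits = 10+9+8+7+6+5+4+3+2+1 = 55.
Year 1: $262,185 × 10/55 = $47,670. Book value $281,515.
Year 2: $262,185 × 9/55 = $42,903. Book value $238,612.
Year 3: $262,185 × 8/55 = $38,136. Book value $200,476.
Year 4: $262,185 × 7/55 = $33,369. Book value $167,107.
Year 5: $262,185 × 6/55 = $28,602. Book value $138,505.
Year 6: $262,185 × 5/55 = $23,835. Book value $114,670.

$23,835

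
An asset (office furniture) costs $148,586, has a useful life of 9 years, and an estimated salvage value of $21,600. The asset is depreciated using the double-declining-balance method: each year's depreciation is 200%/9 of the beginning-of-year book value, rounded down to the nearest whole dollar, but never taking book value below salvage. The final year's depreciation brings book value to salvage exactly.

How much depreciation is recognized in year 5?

$12,083

Depreciable base = $148,586 − $21,600 = $126,986.
Year 1: ⌊$148,586 × 200%/9⌋ = $33,019. Book value $115,567.
Year 2: ⌊$115,567 × 200%/9⌋ = $25,681. Book value $89,886.
Year 3: ⌊$89,886 × 200%/9⌋ = $19,974. Book value $69,912.
Year 4: ⌊$69,912 × 200%/9⌋ = $15,536. Book value $54,376.
Year 5: ⌊$54,376 × 200%/9⌋ = $12,083. Book value $42,293.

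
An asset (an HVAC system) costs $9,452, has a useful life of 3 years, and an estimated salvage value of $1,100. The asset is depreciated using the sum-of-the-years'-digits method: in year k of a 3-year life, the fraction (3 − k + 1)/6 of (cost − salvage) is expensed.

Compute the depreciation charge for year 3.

$1,392

Depreciable base = $9,452 − $1,100 = $8,352.
Sum of the years' digits = 3+2+1 = 6.
Year 1: $8,352 × 3/6 = $4,176. Book value $5,276.
Year 2: $8,352 × 2/6 = $2,784. Book value $2,492.
Year 3: $8,352 × 1/6 = $1,392. Book value $1,100.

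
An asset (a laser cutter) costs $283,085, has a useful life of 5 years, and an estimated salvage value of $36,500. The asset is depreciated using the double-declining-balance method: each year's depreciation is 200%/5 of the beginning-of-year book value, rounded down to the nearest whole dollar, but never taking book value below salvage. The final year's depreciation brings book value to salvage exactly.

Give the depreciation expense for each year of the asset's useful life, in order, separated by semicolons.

$113,234; $67,940; $40,764; $24,458; $189

Depreciable base = $283,085 − $36,500 = $246,585.
Year 1: ⌊$283,085 × 200%/5⌋ = $113,234. Book value $169,851.
Year 2: ⌊$169,851 × 200%/5⌋ = $67,940. Book value $101,911.
Year 3: ⌊$101,911 × 200%/5⌋ = $40,764. Book value $61,147.
Year 4: ⌊$61,147 × 200%/5⌋ = $24,458. Book value $36,689.
Year 5 (final): $36,689 − $36,500 = $189. Book value $36,500.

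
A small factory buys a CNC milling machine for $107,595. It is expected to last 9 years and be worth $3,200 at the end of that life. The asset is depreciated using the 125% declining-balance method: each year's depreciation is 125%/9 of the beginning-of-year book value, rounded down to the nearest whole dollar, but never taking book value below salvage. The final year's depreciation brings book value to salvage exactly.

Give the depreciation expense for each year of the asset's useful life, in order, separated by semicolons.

$14,943; $12,868; $11,081; $9,542; $8,216; $7,075; $6,093; $5,246; $29,331

Depreciable base = $107,595 − $3,200 = $104,395.
Year 1: ⌊$107,595 × 125%/9⌋ = $14,943. Book value $92,652.
Year 2: ⌊$92,652 × 125%/9⌋ = $12,868. Book value $79,784.
Year 3: ⌊$79,784 × 125%/9⌋ = $11,081. Book value $68,703.
Year 4: ⌊$68,703 × 125%/9⌋ = $9,542. Book value $59,161.
Year 5: ⌊$59,161 × 125%/9⌋ = $8,216. Book value $50,945.
Year 6: ⌊$50,945 × 125%/9⌋ = $7,075. Book value $43,870.
Year 7: ⌊$43,870 × 125%/9⌋ = $6,093. Book value $37,777.
Year 8: ⌊$37,777 × 125%/9⌋ = $5,246. Book value $32,531.
Year 9 (final): $32,531 − $3,200 = $29,331. Book value $3,200.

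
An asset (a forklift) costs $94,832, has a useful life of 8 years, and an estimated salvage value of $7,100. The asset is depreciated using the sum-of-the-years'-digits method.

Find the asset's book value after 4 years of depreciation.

$31,470

Depreciable base = $94,832 − $7,100 = $87,732.
Sum of the years' digits = 8+7+6+5+4+3+2+1 = 36.
Year 1: $87,732 × 8/36 = $19,496. Book value $75,336.
Year 2: $87,732 × 7/36 = $17,059. Book value $58,277.
Year 3: $87,732 × 6/36 = $14,622. Book value $43,655.
Year 4: $87,732 × 5/36 = $12,185. Book value $31,470.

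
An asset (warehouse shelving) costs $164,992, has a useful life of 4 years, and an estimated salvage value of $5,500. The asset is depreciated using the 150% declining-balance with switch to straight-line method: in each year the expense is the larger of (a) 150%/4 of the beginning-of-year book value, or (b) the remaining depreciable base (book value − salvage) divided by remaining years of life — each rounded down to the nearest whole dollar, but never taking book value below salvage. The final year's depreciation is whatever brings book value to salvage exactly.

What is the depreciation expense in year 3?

$29,475

Depreciable base = $164,992 − $5,500 = $159,492.
Year 1: DB = ⌊$164,992 × 150%/4⌋ = $61,872; SL = ⌊$159,492/4⌋ = $39,873 → take DB $61,872. Book value $103,120.
Year 2: DB = ⌊$103,120 × 150%/4⌋ = $38,670; SL = ⌊$97,620/3⌋ = $32,540 → take DB $38,670. Book value $64,450.
Year 3: DB = ⌊$64,450 × 150%/4⌋ = $24,168; SL = ⌊$58,950/2⌋ = $29,475 → take SL $29,475. Book value $34,975.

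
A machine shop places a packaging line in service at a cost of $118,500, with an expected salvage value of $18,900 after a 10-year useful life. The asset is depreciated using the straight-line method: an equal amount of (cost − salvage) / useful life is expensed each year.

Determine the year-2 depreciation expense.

Depreciable base = $118,500 − $18,900 = $99,600.
Annual expense = $99,600 / 10 = $9,960.

$9,960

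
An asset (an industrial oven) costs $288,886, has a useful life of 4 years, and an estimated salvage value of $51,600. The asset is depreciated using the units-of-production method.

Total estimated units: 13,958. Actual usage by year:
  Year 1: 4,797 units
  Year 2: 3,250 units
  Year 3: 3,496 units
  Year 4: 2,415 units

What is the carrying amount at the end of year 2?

Depreciable base = $288,886 − $51,600 = $237,286.
Rate = $237,286 / 13,958 units = $17 per unit.
Year 1: 4,797 × $17 = $81,549. Book value $207,337.
Year 2: 3,250 × $17 = $55,250. Book value $152,087.

$152,087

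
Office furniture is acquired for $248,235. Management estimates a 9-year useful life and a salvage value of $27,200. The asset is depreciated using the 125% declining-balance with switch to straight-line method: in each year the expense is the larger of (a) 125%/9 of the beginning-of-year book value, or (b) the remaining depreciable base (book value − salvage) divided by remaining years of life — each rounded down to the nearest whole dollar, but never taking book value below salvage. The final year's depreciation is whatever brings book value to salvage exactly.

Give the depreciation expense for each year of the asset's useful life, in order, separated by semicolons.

$34,477; $29,688; $25,565; $22,014; $21,858; $21,858; $21,858; $21,858; $21,859

Depreciable base = $248,235 − $27,200 = $221,035.
Year 1: DB = ⌊$248,235 × 125%/9⌋ = $34,477; SL = ⌊$221,035/9⌋ = $24,559 → take DB $34,477. Book value $213,758.
Year 2: DB = ⌊$213,758 × 125%/9⌋ = $29,688; SL = ⌊$186,558/8⌋ = $23,319 → take DB $29,688. Book value $184,070.
Year 3: DB = ⌊$184,070 × 125%/9⌋ = $25,565; SL = ⌊$156,870/7⌋ = $22,410 → take DB $25,565. Book value $158,505.
Year 4: DB = ⌊$158,505 × 125%/9⌋ = $22,014; SL = ⌊$131,305/6⌋ = $21,884 → take DB $22,014. Book value $136,491.
Year 5: DB = ⌊$136,491 × 125%/9⌋ = $18,957; SL = ⌊$109,291/5⌋ = $21,858 → take SL $21,858. Book value $114,633.
Year 6: DB = ⌊$114,633 × 125%/9⌋ = $15,921; SL = ⌊$87,433/4⌋ = $21,858 → take SL $21,858. Book value $92,775.
Year 7: DB = ⌊$92,775 × 125%/9⌋ = $12,885; SL = ⌊$65,575/3⌋ = $21,858 → take SL $21,858. Book value $70,917.
Year 8: DB = ⌊$70,917 × 125%/9⌋ = $9,849; SL = ⌊$43,717/2⌋ = $21,858 → take SL $21,858. Book value $49,059.
Year 9 (final): $49,059 − $27,200 = $21,859. Book value $27,200.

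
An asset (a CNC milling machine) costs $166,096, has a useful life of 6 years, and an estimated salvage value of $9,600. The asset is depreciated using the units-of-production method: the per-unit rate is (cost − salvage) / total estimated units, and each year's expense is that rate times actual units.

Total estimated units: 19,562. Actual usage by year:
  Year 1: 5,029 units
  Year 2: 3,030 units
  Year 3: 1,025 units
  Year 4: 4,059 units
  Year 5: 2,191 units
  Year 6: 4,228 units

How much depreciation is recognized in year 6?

Depreciable base = $166,096 − $9,600 = $156,496.
Rate = $156,496 / 19,562 units = $8 per unit.
Year 1: 5,029 × $8 = $40,232. Book value $125,864.
Year 2: 3,030 × $8 = $24,240. Book value $101,624.
Year 3: 1,025 × $8 = $8,200. Book value $93,424.
Year 4: 4,059 × $8 = $32,472. Book value $60,952.
Year 5: 2,191 × $8 = $17,528. Book value $43,424.
Year 6: 4,228 × $8 = $33,824. Book value $9,600.

$33,824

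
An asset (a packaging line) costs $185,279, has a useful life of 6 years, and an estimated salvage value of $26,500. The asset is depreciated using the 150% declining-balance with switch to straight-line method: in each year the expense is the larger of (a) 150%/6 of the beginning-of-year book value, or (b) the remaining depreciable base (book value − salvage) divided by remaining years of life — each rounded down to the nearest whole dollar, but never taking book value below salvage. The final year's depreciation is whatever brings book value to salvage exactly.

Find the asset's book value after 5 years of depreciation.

$42,562

Depreciable base = $185,279 − $26,500 = $158,779.
Year 1: DB = ⌊$185,279 × 150%/6⌋ = $46,319; SL = ⌊$158,779/6⌋ = $26,463 → take DB $46,319. Book value $138,960.
Year 2: DB = ⌊$138,960 × 150%/6⌋ = $34,740; SL = ⌊$112,460/5⌋ = $22,492 → take DB $34,740. Book value $104,220.
Year 3: DB = ⌊$104,220 × 150%/6⌋ = $26,055; SL = ⌊$77,720/4⌋ = $19,430 → take DB $26,055. Book value $78,165.
Year 4: DB = ⌊$78,165 × 150%/6⌋ = $19,541; SL = ⌊$51,665/3⌋ = $17,221 → take DB $19,541. Book value $58,624.
Year 5: DB = ⌊$58,624 × 150%/6⌋ = $14,656; SL = ⌊$32,124/2⌋ = $16,062 → take SL $16,062. Book value $42,562.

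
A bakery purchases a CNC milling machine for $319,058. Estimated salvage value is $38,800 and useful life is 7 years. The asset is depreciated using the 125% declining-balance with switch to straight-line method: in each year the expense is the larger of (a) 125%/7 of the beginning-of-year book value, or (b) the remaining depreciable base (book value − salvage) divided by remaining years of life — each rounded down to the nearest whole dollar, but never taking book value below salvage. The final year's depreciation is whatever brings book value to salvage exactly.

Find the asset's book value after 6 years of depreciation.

Depreciable base = $319,058 − $38,800 = $280,258.
Year 1: DB = ⌊$319,058 × 125%/7⌋ = $56,974; SL = ⌊$280,258/7⌋ = $40,036 → take DB $56,974. Book value $262,084.
Year 2: DB = ⌊$262,084 × 125%/7⌋ = $46,800; SL = ⌊$223,284/6⌋ = $37,214 → take DB $46,800. Book value $215,284.
Year 3: DB = ⌊$215,284 × 125%/7⌋ = $38,443; SL = ⌊$176,484/5⌋ = $35,296 → take DB $38,443. Book value $176,841.
Year 4: DB = ⌊$176,841 × 125%/7⌋ = $31,578; SL = ⌊$138,041/4⌋ = $34,510 → take SL $34,510. Book value $142,331.
Year 5: DB = ⌊$142,331 × 125%/7⌋ = $25,416; SL = ⌊$103,531/3⌋ = $34,510 → take SL $34,510. Book value $107,821.
Year 6: DB = ⌊$107,821 × 125%/7⌋ = $19,253; SL = ⌊$69,021/2⌋ = $34,510 → take SL $34,510. Book value $73,311.

$73,311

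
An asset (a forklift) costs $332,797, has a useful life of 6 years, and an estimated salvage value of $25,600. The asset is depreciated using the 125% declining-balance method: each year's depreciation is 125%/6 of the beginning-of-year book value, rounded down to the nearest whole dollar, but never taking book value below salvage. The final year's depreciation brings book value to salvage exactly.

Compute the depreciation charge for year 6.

Depreciable base = $332,797 − $25,600 = $307,197.
Year 1: ⌊$332,797 × 125%/6⌋ = $69,332. Book value $263,465.
Year 2: ⌊$263,465 × 125%/6⌋ = $54,888. Book value $208,577.
Year 3: ⌊$208,577 × 125%/6⌋ = $43,453. Book value $165,124.
Year 4: ⌊$165,124 × 125%/6⌋ = $34,400. Book value $130,724.
Year 5: ⌊$130,724 × 125%/6⌋ = $27,234. Book value $103,490.
Year 6 (final): $103,490 − $25,600 = $77,890. Book value $25,600.

$77,890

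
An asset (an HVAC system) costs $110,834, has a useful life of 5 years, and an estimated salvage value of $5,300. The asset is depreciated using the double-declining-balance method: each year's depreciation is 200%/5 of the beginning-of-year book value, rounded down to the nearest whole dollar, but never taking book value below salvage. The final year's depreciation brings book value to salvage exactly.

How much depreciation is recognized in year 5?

$9,065

Depreciable base = $110,834 − $5,300 = $105,534.
Year 1: ⌊$110,834 × 200%/5⌋ = $44,333. Book value $66,501.
Year 2: ⌊$66,501 × 200%/5⌋ = $26,600. Book value $39,901.
Year 3: ⌊$39,901 × 200%/5⌋ = $15,960. Book value $23,941.
Year 4: ⌊$23,941 × 200%/5⌋ = $9,576. Book value $14,365.
Year 5 (final): $14,365 − $5,300 = $9,065. Book value $5,300.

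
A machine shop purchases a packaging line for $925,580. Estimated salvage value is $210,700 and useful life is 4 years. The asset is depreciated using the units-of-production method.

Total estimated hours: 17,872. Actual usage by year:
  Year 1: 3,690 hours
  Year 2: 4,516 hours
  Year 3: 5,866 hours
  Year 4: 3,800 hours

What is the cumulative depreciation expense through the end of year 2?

Depreciable base = $925,580 − $210,700 = $714,880.
Rate = $714,880 / 17,872 hours = $40 per hour.
Year 1: 3,690 × $40 = $147,600. Book value $777,980.
Year 2: 4,516 × $40 = $180,640. Book value $597,340.
Accumulated through year 2 = $925,580 − $597,340 = $328,240.

$328,240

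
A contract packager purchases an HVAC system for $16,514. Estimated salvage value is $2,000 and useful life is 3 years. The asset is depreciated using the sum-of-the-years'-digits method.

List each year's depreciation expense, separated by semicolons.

$7,257; $4,838; $2,419

Depreciable base = $16,514 − $2,000 = $14,514.
Sum of the years' digits = 3+2+1 = 6.
Year 1: $14,514 × 3/6 = $7,257. Book value $9,257.
Year 2: $14,514 × 2/6 = $4,838. Book value $4,419.
Year 3: $14,514 × 1/6 = $2,419. Book value $2,000.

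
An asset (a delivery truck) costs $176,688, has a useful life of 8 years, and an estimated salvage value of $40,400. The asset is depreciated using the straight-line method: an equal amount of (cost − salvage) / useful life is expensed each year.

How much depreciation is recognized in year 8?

$17,036

Depreciable base = $176,688 − $40,400 = $136,288.
Annual expense = $136,288 / 8 = $17,036.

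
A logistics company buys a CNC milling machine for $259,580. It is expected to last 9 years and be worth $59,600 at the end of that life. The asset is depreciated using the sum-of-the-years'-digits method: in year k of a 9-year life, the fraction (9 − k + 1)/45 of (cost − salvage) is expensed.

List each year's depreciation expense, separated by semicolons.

Depreciable base = $259,580 − $59,600 = $199,980.
Sum of the years' digits = 9+8+7+6+5+4+3+2+1 = 45.
Year 1: $199,980 × 9/45 = $39,996. Book value $219,584.
Year 2: $199,980 × 8/45 = $35,552. Book value $184,032.
Year 3: $199,980 × 7/45 = $31,108. Book value $152,924.
Year 4: $199,980 × 6/45 = $26,664. Book value $126,260.
Year 5: $199,980 × 5/45 = $22,220. Book value $104,040.
Year 6: $199,980 × 4/45 = $17,776. Book value $86,264.
Year 7: $199,980 × 3/45 = $13,332. Book value $72,932.
Year 8: $199,980 × 2/45 = $8,888. Book value $64,044.
Year 9: $199,980 × 1/45 = $4,444. Book value $59,600.

$39,996; $35,552; $31,108; $26,664; $22,220; $17,776; $13,332; $8,888; $4,444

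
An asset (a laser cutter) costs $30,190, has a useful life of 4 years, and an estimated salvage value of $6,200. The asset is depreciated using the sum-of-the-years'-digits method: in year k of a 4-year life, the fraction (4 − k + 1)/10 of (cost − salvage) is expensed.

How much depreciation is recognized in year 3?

$4,798

Depreciable base = $30,190 − $6,200 = $23,990.
Sum of the years' digits = 4+3+2+1 = 10.
Year 1: $23,990 × 4/10 = $9,596. Book value $20,594.
Year 2: $23,990 × 3/10 = $7,197. Book value $13,397.
Year 3: $23,990 × 2/10 = $4,798. Book value $8,599.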